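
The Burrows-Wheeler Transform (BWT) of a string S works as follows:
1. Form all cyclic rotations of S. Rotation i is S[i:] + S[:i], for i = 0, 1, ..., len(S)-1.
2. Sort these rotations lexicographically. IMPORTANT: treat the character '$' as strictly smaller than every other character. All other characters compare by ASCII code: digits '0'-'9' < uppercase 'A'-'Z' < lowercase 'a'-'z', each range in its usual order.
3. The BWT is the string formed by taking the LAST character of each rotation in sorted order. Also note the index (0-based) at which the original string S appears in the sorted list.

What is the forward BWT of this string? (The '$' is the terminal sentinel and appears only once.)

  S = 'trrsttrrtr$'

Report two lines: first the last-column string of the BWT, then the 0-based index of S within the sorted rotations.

Answer: rtttrrrr$ts
8

Derivation:
All 11 rotations (rotation i = S[i:]+S[:i]):
  rot[0] = trrsttrrtr$
  rot[1] = rrsttrrtr$t
  rot[2] = rsttrrtr$tr
  rot[3] = sttrrtr$trr
  rot[4] = ttrrtr$trrs
  rot[5] = trrtr$trrst
  rot[6] = rrtr$trrstt
  rot[7] = rtr$trrsttr
  rot[8] = tr$trrsttrr
  rot[9] = r$trrsttrrt
  rot[10] = $trrsttrrtr
Sorted (with $ < everything):
  sorted[0] = $trrsttrrtr  (last char: 'r')
  sorted[1] = r$trrsttrrt  (last char: 't')
  sorted[2] = rrsttrrtr$t  (last char: 't')
  sorted[3] = rrtr$trrstt  (last char: 't')
  sorted[4] = rsttrrtr$tr  (last char: 'r')
  sorted[5] = rtr$trrsttr  (last char: 'r')
  sorted[6] = sttrrtr$trr  (last char: 'r')
  sorted[7] = tr$trrsttrr  (last char: 'r')
  sorted[8] = trrsttrrtr$  (last char: '$')
  sorted[9] = trrtr$trrst  (last char: 't')
  sorted[10] = ttrrtr$trrs  (last char: 's')
Last column: rtttrrrr$ts
Original string S is at sorted index 8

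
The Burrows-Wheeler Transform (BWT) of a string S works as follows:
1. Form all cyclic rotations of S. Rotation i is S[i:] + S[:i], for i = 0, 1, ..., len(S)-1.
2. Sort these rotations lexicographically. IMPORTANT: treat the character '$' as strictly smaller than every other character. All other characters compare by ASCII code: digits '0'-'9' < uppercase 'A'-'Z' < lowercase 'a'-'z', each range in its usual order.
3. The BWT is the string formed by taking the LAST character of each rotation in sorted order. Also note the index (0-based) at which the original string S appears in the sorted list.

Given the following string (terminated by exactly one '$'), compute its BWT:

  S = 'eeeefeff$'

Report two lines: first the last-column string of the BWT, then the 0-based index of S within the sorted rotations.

Answer: f$eeeffee
1

Derivation:
All 9 rotations (rotation i = S[i:]+S[:i]):
  rot[0] = eeeefeff$
  rot[1] = eeefeff$e
  rot[2] = eefeff$ee
  rot[3] = efeff$eee
  rot[4] = feff$eeee
  rot[5] = eff$eeeef
  rot[6] = ff$eeeefe
  rot[7] = f$eeeefef
  rot[8] = $eeeefeff
Sorted (with $ < everything):
  sorted[0] = $eeeefeff  (last char: 'f')
  sorted[1] = eeeefeff$  (last char: '$')
  sorted[2] = eeefeff$e  (last char: 'e')
  sorted[3] = eefeff$ee  (last char: 'e')
  sorted[4] = efeff$eee  (last char: 'e')
  sorted[5] = eff$eeeef  (last char: 'f')
  sorted[6] = f$eeeefef  (last char: 'f')
  sorted[7] = feff$eeee  (last char: 'e')
  sorted[8] = ff$eeeefe  (last char: 'e')
Last column: f$eeeffee
Original string S is at sorted index 1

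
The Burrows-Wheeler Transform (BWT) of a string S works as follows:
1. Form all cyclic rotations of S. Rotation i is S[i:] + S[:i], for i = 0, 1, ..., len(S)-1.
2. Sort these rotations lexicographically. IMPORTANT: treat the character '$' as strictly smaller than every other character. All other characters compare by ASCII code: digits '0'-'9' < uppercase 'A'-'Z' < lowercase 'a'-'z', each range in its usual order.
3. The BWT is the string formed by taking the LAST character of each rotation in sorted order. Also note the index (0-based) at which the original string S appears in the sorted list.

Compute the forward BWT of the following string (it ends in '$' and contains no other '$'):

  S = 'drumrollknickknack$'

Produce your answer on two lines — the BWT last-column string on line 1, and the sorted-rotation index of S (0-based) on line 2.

All 19 rotations (rotation i = S[i:]+S[:i]):
  rot[0] = drumrollknickknack$
  rot[1] = rumrollknickknack$d
  rot[2] = umrollknickknack$dr
  rot[3] = mrollknickknack$dru
  rot[4] = rollknickknack$drum
  rot[5] = ollknickknack$drumr
  rot[6] = llknickknack$drumro
  rot[7] = lknickknack$drumrol
  rot[8] = knickknack$drumroll
  rot[9] = nickknack$drumrollk
  rot[10] = ickknack$drumrollkn
  rot[11] = ckknack$drumrollkni
  rot[12] = kknack$drumrollknic
  rot[13] = knack$drumrollknick
  rot[14] = nack$drumrollknickk
  rot[15] = ack$drumrollknickkn
  rot[16] = ck$drumrollknickkna
  rot[17] = k$drumrollknickknac
  rot[18] = $drumrollknickknack
Sorted (with $ < everything):
  sorted[0] = $drumrollknickknack  (last char: 'k')
  sorted[1] = ack$drumrollknickkn  (last char: 'n')
  sorted[2] = ck$drumrollknickkna  (last char: 'a')
  sorted[3] = ckknack$drumrollkni  (last char: 'i')
  sorted[4] = drumrollknickknack$  (last char: '$')
  sorted[5] = ickknack$drumrollkn  (last char: 'n')
  sorted[6] = k$drumrollknickknac  (last char: 'c')
  sorted[7] = kknack$drumrollknic  (last char: 'c')
  sorted[8] = knack$drumrollknick  (last char: 'k')
  sorted[9] = knickknack$drumroll  (last char: 'l')
  sorted[10] = lknickknack$drumrol  (last char: 'l')
  sorted[11] = llknickknack$drumro  (last char: 'o')
  sorted[12] = mrollknickknack$dru  (last char: 'u')
  sorted[13] = nack$drumrollknickk  (last char: 'k')
  sorted[14] = nickknack$drumrollk  (last char: 'k')
  sorted[15] = ollknickknack$drumr  (last char: 'r')
  sorted[16] = rollknickknack$drum  (last char: 'm')
  sorted[17] = rumrollknickknack$d  (last char: 'd')
  sorted[18] = umrollknickknack$dr  (last char: 'r')
Last column: knai$nccklloukkrmdr
Original string S is at sorted index 4

Answer: knai$nccklloukkrmdr
4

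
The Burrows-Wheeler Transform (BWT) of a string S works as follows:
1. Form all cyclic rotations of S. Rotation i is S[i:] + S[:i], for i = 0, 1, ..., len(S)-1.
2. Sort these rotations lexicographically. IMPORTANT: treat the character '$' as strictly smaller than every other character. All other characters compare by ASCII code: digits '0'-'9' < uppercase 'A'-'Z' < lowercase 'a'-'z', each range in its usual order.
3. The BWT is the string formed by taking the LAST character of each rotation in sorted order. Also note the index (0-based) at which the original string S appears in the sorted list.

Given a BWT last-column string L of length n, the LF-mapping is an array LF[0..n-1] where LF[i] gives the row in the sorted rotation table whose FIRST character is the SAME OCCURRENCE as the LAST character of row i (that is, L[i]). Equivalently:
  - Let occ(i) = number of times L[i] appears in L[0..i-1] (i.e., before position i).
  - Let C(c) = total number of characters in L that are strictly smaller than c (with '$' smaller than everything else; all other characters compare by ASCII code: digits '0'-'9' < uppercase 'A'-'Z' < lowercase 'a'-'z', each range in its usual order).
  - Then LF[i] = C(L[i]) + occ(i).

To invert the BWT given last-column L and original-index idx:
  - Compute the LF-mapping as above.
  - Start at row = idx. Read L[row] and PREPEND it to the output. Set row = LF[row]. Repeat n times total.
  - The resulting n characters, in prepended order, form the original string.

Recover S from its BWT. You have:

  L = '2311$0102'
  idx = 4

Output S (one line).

LF mapping: 6 8 3 4 0 1 5 2 7
Walk LF starting at row 4, prepending L[row]:
  step 1: row=4, L[4]='$', prepend. Next row=LF[4]=0
  step 2: row=0, L[0]='2', prepend. Next row=LF[0]=6
  step 3: row=6, L[6]='1', prepend. Next row=LF[6]=5
  step 4: row=5, L[5]='0', prepend. Next row=LF[5]=1
  step 5: row=1, L[1]='3', prepend. Next row=LF[1]=8
  step 6: row=8, L[8]='2', prepend. Next row=LF[8]=7
  step 7: row=7, L[7]='0', prepend. Next row=LF[7]=2
  step 8: row=2, L[2]='1', prepend. Next row=LF[2]=3
  step 9: row=3, L[3]='1', prepend. Next row=LF[3]=4
Reversed output: 11023012$

Answer: 11023012$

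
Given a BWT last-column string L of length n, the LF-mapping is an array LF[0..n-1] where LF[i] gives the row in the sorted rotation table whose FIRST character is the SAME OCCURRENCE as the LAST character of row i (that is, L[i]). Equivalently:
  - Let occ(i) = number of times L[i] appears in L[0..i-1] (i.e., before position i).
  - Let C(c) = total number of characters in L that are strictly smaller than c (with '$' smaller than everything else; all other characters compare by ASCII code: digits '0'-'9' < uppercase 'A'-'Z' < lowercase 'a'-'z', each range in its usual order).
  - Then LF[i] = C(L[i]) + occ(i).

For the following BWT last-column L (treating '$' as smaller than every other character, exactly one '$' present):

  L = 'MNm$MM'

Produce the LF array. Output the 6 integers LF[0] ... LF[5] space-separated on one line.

Answer: 1 4 5 0 2 3

Derivation:
Char counts: '$':1, 'M':3, 'N':1, 'm':1
C (first-col start): C('$')=0, C('M')=1, C('N')=4, C('m')=5
L[0]='M': occ=0, LF[0]=C('M')+0=1+0=1
L[1]='N': occ=0, LF[1]=C('N')+0=4+0=4
L[2]='m': occ=0, LF[2]=C('m')+0=5+0=5
L[3]='$': occ=0, LF[3]=C('$')+0=0+0=0
L[4]='M': occ=1, LF[4]=C('M')+1=1+1=2
L[5]='M': occ=2, LF[5]=C('M')+2=1+2=3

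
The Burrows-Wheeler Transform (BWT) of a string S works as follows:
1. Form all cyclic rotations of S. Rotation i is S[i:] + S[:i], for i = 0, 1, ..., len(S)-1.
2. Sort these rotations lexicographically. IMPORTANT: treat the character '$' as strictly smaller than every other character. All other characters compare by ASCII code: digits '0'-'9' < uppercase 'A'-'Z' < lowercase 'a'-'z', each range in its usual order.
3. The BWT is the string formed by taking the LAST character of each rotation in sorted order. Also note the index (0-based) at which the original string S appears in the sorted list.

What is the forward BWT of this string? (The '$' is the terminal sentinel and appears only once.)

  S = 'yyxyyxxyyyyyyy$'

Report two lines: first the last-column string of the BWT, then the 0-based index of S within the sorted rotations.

Answer: yyyxyyyyx$yyyyx
9

Derivation:
All 15 rotations (rotation i = S[i:]+S[:i]):
  rot[0] = yyxyyxxyyyyyyy$
  rot[1] = yxyyxxyyyyyyy$y
  rot[2] = xyyxxyyyyyyy$yy
  rot[3] = yyxxyyyyyyy$yyx
  rot[4] = yxxyyyyyyy$yyxy
  rot[5] = xxyyyyyyy$yyxyy
  rot[6] = xyyyyyyy$yyxyyx
  rot[7] = yyyyyyy$yyxyyxx
  rot[8] = yyyyyy$yyxyyxxy
  rot[9] = yyyyy$yyxyyxxyy
  rot[10] = yyyy$yyxyyxxyyy
  rot[11] = yyy$yyxyyxxyyyy
  rot[12] = yy$yyxyyxxyyyyy
  rot[13] = y$yyxyyxxyyyyyy
  rot[14] = $yyxyyxxyyyyyyy
Sorted (with $ < everything):
  sorted[0] = $yyxyyxxyyyyyyy  (last char: 'y')
  sorted[1] = xxyyyyyyy$yyxyy  (last char: 'y')
  sorted[2] = xyyxxyyyyyyy$yy  (last char: 'y')
  sorted[3] = xyyyyyyy$yyxyyx  (last char: 'x')
  sorted[4] = y$yyxyyxxyyyyyy  (last char: 'y')
  sorted[5] = yxxyyyyyyy$yyxy  (last char: 'y')
  sorted[6] = yxyyxxyyyyyyy$y  (last char: 'y')
  sorted[7] = yy$yyxyyxxyyyyy  (last char: 'y')
  sorted[8] = yyxxyyyyyyy$yyx  (last char: 'x')
  sorted[9] = yyxyyxxyyyyyyy$  (last char: '$')
  sorted[10] = yyy$yyxyyxxyyyy  (last char: 'y')
  sorted[11] = yyyy$yyxyyxxyyy  (last char: 'y')
  sorted[12] = yyyyy$yyxyyxxyy  (last char: 'y')
  sorted[13] = yyyyyy$yyxyyxxy  (last char: 'y')
  sorted[14] = yyyyyyy$yyxyyxx  (last char: 'x')
Last column: yyyxyyyyx$yyyyx
Original string S is at sorted index 9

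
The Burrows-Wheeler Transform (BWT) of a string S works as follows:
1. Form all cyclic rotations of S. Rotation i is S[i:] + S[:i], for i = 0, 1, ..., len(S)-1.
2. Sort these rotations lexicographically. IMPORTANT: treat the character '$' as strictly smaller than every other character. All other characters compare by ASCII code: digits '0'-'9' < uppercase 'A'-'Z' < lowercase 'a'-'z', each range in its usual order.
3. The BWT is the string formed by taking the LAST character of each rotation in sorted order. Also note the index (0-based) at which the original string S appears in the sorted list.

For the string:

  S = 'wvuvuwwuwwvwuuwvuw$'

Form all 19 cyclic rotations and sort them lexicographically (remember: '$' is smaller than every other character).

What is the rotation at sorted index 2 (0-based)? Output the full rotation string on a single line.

All 19 rotations (rotation i = S[i:]+S[:i]):
  rot[0] = wvuvuwwuwwvwuuwvuw$
  rot[1] = vuvuwwuwwvwuuwvuw$w
  rot[2] = uvuwwuwwvwuuwvuw$wv
  rot[3] = vuwwuwwvwuuwvuw$wvu
  rot[4] = uwwuwwvwuuwvuw$wvuv
  rot[5] = wwuwwvwuuwvuw$wvuvu
  rot[6] = wuwwvwuuwvuw$wvuvuw
  rot[7] = uwwvwuuwvuw$wvuvuww
  rot[8] = wwvwuuwvuw$wvuvuwwu
  rot[9] = wvwuuwvuw$wvuvuwwuw
  rot[10] = vwuuwvuw$wvuvuwwuww
  rot[11] = wuuwvuw$wvuvuwwuwwv
  rot[12] = uuwvuw$wvuvuwwuwwvw
  rot[13] = uwvuw$wvuvuwwuwwvwu
  rot[14] = wvuw$wvuvuwwuwwvwuu
  rot[15] = vuw$wvuvuwwuwwvwuuw
  rot[16] = uw$wvuvuwwuwwvwuuwv
  rot[17] = w$wvuvuwwuwwvwuuwvu
  rot[18] = $wvuvuwwuwwvwuuwvuw
Sorted (with $ < everything):
  sorted[0] = $wvuvuwwuwwvwuuwvuw
  sorted[1] = uuwvuw$wvuvuwwuwwvw
  sorted[2] = uvuwwuwwvwuuwvuw$wv
  sorted[3] = uw$wvuvuwwuwwvwuuwv
  sorted[4] = uwvuw$wvuvuwwuwwvwu
  sorted[5] = uwwuwwvwuuwvuw$wvuv
  sorted[6] = uwwvwuuwvuw$wvuvuww
  sorted[7] = vuvuwwuwwvwuuwvuw$w
  sorted[8] = vuw$wvuvuwwuwwvwuuw
  sorted[9] = vuwwuwwvwuuwvuw$wvu
  sorted[10] = vwuuwvuw$wvuvuwwuww
  sorted[11] = w$wvuvuwwuwwvwuuwvu
  sorted[12] = wuuwvuw$wvuvuwwuwwv
  sorted[13] = wuwwvwuuwvuw$wvuvuw
  sorted[14] = wvuvuwwuwwvwuuwvuw$
  sorted[15] = wvuw$wvuvuwwuwwvwuu
  sorted[16] = wvwuuwvuw$wvuvuwwuw
  sorted[17] = wwuwwvwuuwvuw$wvuvu
  sorted[18] = wwvwuuwvuw$wvuvuwwu
sorted[2] = uvuwwuwwvwuuwvuw$wv

Answer: uvuwwuwwvwuuwvuw$wv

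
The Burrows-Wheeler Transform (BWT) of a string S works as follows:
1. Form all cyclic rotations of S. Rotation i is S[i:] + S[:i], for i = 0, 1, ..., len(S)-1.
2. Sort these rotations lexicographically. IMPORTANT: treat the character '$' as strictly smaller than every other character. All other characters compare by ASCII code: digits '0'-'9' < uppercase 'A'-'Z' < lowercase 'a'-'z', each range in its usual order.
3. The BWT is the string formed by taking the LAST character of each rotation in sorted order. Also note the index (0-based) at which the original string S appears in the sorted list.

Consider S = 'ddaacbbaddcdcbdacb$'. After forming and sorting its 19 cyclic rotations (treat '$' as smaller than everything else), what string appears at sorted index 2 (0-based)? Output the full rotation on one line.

Answer: acb$ddaacbbaddcdcbd

Derivation:
All 19 rotations (rotation i = S[i:]+S[:i]):
  rot[0] = ddaacbbaddcdcbdacb$
  rot[1] = daacbbaddcdcbdacb$d
  rot[2] = aacbbaddcdcbdacb$dd
  rot[3] = acbbaddcdcbdacb$dda
  rot[4] = cbbaddcdcbdacb$ddaa
  rot[5] = bbaddcdcbdacb$ddaac
  rot[6] = baddcdcbdacb$ddaacb
  rot[7] = addcdcbdacb$ddaacbb
  rot[8] = ddcdcbdacb$ddaacbba
  rot[9] = dcdcbdacb$ddaacbbad
  rot[10] = cdcbdacb$ddaacbbadd
  rot[11] = dcbdacb$ddaacbbaddc
  rot[12] = cbdacb$ddaacbbaddcd
  rot[13] = bdacb$ddaacbbaddcdc
  rot[14] = dacb$ddaacbbaddcdcb
  rot[15] = acb$ddaacbbaddcdcbd
  rot[16] = cb$ddaacbbaddcdcbda
  rot[17] = b$ddaacbbaddcdcbdac
  rot[18] = $ddaacbbaddcdcbdacb
Sorted (with $ < everything):
  sorted[0] = $ddaacbbaddcdcbdacb
  sorted[1] = aacbbaddcdcbdacb$dd
  sorted[2] = acb$ddaacbbaddcdcbd
  sorted[3] = acbbaddcdcbdacb$dda
  sorted[4] = addcdcbdacb$ddaacbb
  sorted[5] = b$ddaacbbaddcdcbdac
  sorted[6] = baddcdcbdacb$ddaacb
  sorted[7] = bbaddcdcbdacb$ddaac
  sorted[8] = bdacb$ddaacbbaddcdc
  sorted[9] = cb$ddaacbbaddcdcbda
  sorted[10] = cbbaddcdcbdacb$ddaa
  sorted[11] = cbdacb$ddaacbbaddcd
  sorted[12] = cdcbdacb$ddaacbbadd
  sorted[13] = daacbbaddcdcbdacb$d
  sorted[14] = dacb$ddaacbbaddcdcb
  sorted[15] = dcbdacb$ddaacbbaddc
  sorted[16] = dcdcbdacb$ddaacbbad
  sorted[17] = ddaacbbaddcdcbdacb$
  sorted[18] = ddcdcbdacb$ddaacbba
sorted[2] = acb$ddaacbbaddcdcbd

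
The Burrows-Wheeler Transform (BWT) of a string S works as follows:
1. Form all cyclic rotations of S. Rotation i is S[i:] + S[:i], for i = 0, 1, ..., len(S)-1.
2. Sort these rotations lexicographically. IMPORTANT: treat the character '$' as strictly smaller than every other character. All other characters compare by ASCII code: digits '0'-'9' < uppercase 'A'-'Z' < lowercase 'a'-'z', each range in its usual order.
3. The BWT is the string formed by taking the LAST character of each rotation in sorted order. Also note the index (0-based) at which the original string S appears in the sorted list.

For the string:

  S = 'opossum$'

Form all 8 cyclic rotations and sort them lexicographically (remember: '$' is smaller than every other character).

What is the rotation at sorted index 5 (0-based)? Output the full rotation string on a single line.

All 8 rotations (rotation i = S[i:]+S[:i]):
  rot[0] = opossum$
  rot[1] = possum$o
  rot[2] = ossum$op
  rot[3] = ssum$opo
  rot[4] = sum$opos
  rot[5] = um$oposs
  rot[6] = m$opossu
  rot[7] = $opossum
Sorted (with $ < everything):
  sorted[0] = $opossum
  sorted[1] = m$opossu
  sorted[2] = opossum$
  sorted[3] = ossum$op
  sorted[4] = possum$o
  sorted[5] = ssum$opo
  sorted[6] = sum$opos
  sorted[7] = um$oposs
sorted[5] = ssum$opo

Answer: ssum$opo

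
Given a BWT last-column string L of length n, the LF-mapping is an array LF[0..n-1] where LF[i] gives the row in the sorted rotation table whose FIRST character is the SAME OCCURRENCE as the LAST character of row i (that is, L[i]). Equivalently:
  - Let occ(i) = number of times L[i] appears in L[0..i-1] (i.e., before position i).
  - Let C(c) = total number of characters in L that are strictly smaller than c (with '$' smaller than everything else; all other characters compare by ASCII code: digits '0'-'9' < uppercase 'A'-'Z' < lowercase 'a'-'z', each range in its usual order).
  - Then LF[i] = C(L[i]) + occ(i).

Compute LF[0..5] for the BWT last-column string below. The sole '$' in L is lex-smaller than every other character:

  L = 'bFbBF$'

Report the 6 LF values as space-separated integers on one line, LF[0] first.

Answer: 4 2 5 1 3 0

Derivation:
Char counts: '$':1, 'B':1, 'F':2, 'b':2
C (first-col start): C('$')=0, C('B')=1, C('F')=2, C('b')=4
L[0]='b': occ=0, LF[0]=C('b')+0=4+0=4
L[1]='F': occ=0, LF[1]=C('F')+0=2+0=2
L[2]='b': occ=1, LF[2]=C('b')+1=4+1=5
L[3]='B': occ=0, LF[3]=C('B')+0=1+0=1
L[4]='F': occ=1, LF[4]=C('F')+1=2+1=3
L[5]='$': occ=0, LF[5]=C('$')+0=0+0=0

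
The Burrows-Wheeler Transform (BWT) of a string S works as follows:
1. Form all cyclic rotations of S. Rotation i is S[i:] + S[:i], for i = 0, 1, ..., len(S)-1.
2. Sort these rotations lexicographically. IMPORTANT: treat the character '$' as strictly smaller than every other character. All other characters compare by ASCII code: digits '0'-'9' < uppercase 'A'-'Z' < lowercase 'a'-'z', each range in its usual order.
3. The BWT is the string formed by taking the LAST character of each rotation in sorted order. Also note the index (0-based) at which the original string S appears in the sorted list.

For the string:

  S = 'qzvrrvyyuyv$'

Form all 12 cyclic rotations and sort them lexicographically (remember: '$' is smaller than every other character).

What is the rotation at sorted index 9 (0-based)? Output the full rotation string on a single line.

All 12 rotations (rotation i = S[i:]+S[:i]):
  rot[0] = qzvrrvyyuyv$
  rot[1] = zvrrvyyuyv$q
  rot[2] = vrrvyyuyv$qz
  rot[3] = rrvyyuyv$qzv
  rot[4] = rvyyuyv$qzvr
  rot[5] = vyyuyv$qzvrr
  rot[6] = yyuyv$qzvrrv
  rot[7] = yuyv$qzvrrvy
  rot[8] = uyv$qzvrrvyy
  rot[9] = yv$qzvrrvyyu
  rot[10] = v$qzvrrvyyuy
  rot[11] = $qzvrrvyyuyv
Sorted (with $ < everything):
  sorted[0] = $qzvrrvyyuyv
  sorted[1] = qzvrrvyyuyv$
  sorted[2] = rrvyyuyv$qzv
  sorted[3] = rvyyuyv$qzvr
  sorted[4] = uyv$qzvrrvyy
  sorted[5] = v$qzvrrvyyuy
  sorted[6] = vrrvyyuyv$qz
  sorted[7] = vyyuyv$qzvrr
  sorted[8] = yuyv$qzvrrvy
  sorted[9] = yv$qzvrrvyyu
  sorted[10] = yyuyv$qzvrrv
  sorted[11] = zvrrvyyuyv$q
sorted[9] = yv$qzvrrvyyu

Answer: yv$qzvrrvyyu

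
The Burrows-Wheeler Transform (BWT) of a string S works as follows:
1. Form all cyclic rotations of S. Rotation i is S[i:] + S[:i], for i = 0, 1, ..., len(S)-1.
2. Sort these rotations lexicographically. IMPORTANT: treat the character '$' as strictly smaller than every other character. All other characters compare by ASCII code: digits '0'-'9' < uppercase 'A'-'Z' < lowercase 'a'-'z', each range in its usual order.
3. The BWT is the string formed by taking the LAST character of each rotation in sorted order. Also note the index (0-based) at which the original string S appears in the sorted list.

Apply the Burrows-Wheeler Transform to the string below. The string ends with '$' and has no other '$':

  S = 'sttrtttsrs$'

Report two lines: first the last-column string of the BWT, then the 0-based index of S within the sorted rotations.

All 11 rotations (rotation i = S[i:]+S[:i]):
  rot[0] = sttrtttsrs$
  rot[1] = ttrtttsrs$s
  rot[2] = trtttsrs$st
  rot[3] = rtttsrs$stt
  rot[4] = tttsrs$sttr
  rot[5] = ttsrs$sttrt
  rot[6] = tsrs$sttrtt
  rot[7] = srs$sttrttt
  rot[8] = rs$sttrttts
  rot[9] = s$sttrtttsr
  rot[10] = $sttrtttsrs
Sorted (with $ < everything):
  sorted[0] = $sttrtttsrs  (last char: 's')
  sorted[1] = rs$sttrttts  (last char: 's')
  sorted[2] = rtttsrs$stt  (last char: 't')
  sorted[3] = s$sttrtttsr  (last char: 'r')
  sorted[4] = srs$sttrttt  (last char: 't')
  sorted[5] = sttrtttsrs$  (last char: '$')
  sorted[6] = trtttsrs$st  (last char: 't')
  sorted[7] = tsrs$sttrtt  (last char: 't')
  sorted[8] = ttrtttsrs$s  (last char: 's')
  sorted[9] = ttsrs$sttrt  (last char: 't')
  sorted[10] = tttsrs$sttr  (last char: 'r')
Last column: sstrt$ttstr
Original string S is at sorted index 5

Answer: sstrt$ttstr
5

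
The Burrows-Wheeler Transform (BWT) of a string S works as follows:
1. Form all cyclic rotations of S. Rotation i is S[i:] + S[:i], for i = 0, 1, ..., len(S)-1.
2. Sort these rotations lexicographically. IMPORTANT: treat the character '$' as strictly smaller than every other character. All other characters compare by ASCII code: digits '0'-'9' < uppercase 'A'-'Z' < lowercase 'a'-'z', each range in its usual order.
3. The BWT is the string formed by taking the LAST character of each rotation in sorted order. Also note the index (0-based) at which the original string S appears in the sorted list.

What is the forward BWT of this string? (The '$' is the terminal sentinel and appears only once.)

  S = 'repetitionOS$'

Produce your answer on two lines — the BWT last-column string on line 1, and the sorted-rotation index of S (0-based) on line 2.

Answer: SnOrpttoie$ie
10

Derivation:
All 13 rotations (rotation i = S[i:]+S[:i]):
  rot[0] = repetitionOS$
  rot[1] = epetitionOS$r
  rot[2] = petitionOS$re
  rot[3] = etitionOS$rep
  rot[4] = titionOS$repe
  rot[5] = itionOS$repet
  rot[6] = tionOS$repeti
  rot[7] = ionOS$repetit
  rot[8] = onOS$repetiti
  rot[9] = nOS$repetitio
  rot[10] = OS$repetition
  rot[11] = S$repetitionO
  rot[12] = $repetitionOS
Sorted (with $ < everything):
  sorted[0] = $repetitionOS  (last char: 'S')
  sorted[1] = OS$repetition  (last char: 'n')
  sorted[2] = S$repetitionO  (last char: 'O')
  sorted[3] = epetitionOS$r  (last char: 'r')
  sorted[4] = etitionOS$rep  (last char: 'p')
  sorted[5] = ionOS$repetit  (last char: 't')
  sorted[6] = itionOS$repet  (last char: 't')
  sorted[7] = nOS$repetitio  (last char: 'o')
  sorted[8] = onOS$repetiti  (last char: 'i')
  sorted[9] = petitionOS$re  (last char: 'e')
  sorted[10] = repetitionOS$  (last char: '$')
  sorted[11] = tionOS$repeti  (last char: 'i')
  sorted[12] = titionOS$repe  (last char: 'e')
Last column: SnOrpttoie$ie
Original string S is at sorted index 10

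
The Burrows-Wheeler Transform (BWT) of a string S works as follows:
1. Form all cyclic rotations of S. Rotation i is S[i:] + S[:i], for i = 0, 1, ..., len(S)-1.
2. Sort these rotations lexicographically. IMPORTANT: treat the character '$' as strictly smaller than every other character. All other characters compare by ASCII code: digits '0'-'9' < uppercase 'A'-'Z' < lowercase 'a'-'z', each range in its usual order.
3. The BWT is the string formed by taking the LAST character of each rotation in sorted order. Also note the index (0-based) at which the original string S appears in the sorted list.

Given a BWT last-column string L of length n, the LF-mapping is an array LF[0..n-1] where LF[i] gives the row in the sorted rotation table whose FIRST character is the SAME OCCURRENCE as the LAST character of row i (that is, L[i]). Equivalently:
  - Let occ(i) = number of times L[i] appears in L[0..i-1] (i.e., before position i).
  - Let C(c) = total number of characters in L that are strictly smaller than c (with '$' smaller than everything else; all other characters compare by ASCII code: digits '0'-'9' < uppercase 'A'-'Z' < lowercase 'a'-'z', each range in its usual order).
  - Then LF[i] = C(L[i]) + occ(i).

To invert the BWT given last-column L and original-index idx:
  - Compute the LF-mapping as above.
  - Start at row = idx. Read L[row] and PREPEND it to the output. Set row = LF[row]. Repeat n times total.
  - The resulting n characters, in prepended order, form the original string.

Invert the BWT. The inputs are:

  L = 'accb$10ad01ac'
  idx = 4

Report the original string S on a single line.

LF mapping: 5 9 10 8 0 3 1 6 12 2 4 7 11
Walk LF starting at row 4, prepending L[row]:
  step 1: row=4, L[4]='$', prepend. Next row=LF[4]=0
  step 2: row=0, L[0]='a', prepend. Next row=LF[0]=5
  step 3: row=5, L[5]='1', prepend. Next row=LF[5]=3
  step 4: row=3, L[3]='b', prepend. Next row=LF[3]=8
  step 5: row=8, L[8]='d', prepend. Next row=LF[8]=12
  step 6: row=12, L[12]='c', prepend. Next row=LF[12]=11
  step 7: row=11, L[11]='a', prepend. Next row=LF[11]=7
  step 8: row=7, L[7]='a', prepend. Next row=LF[7]=6
  step 9: row=6, L[6]='0', prepend. Next row=LF[6]=1
  step 10: row=1, L[1]='c', prepend. Next row=LF[1]=9
  step 11: row=9, L[9]='0', prepend. Next row=LF[9]=2
  step 12: row=2, L[2]='c', prepend. Next row=LF[2]=10
  step 13: row=10, L[10]='1', prepend. Next row=LF[10]=4
Reversed output: 1c0c0aacdb1a$

Answer: 1c0c0aacdb1a$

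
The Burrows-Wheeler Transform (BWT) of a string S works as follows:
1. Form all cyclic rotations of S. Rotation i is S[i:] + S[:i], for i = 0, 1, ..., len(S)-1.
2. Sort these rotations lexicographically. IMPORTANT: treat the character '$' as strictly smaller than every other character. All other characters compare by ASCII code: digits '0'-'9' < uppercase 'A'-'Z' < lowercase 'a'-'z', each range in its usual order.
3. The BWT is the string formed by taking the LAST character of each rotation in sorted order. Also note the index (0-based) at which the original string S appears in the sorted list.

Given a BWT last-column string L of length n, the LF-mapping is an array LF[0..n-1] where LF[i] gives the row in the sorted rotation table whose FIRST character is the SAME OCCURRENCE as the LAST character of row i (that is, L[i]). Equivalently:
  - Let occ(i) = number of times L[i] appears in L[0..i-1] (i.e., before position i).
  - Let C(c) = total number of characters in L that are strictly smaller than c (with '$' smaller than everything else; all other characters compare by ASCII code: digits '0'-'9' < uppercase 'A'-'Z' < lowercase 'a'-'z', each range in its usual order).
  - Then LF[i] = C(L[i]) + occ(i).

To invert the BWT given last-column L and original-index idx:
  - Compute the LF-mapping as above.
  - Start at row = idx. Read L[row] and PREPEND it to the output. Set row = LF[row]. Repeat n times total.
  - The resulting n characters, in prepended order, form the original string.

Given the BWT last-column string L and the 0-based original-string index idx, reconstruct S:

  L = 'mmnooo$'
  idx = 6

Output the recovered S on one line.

Answer: ooonmm$

Derivation:
LF mapping: 1 2 3 4 5 6 0
Walk LF starting at row 6, prepending L[row]:
  step 1: row=6, L[6]='$', prepend. Next row=LF[6]=0
  step 2: row=0, L[0]='m', prepend. Next row=LF[0]=1
  step 3: row=1, L[1]='m', prepend. Next row=LF[1]=2
  step 4: row=2, L[2]='n', prepend. Next row=LF[2]=3
  step 5: row=3, L[3]='o', prepend. Next row=LF[3]=4
  step 6: row=4, L[4]='o', prepend. Next row=LF[4]=5
  step 7: row=5, L[5]='o', prepend. Next row=LF[5]=6
Reversed output: ooonmm$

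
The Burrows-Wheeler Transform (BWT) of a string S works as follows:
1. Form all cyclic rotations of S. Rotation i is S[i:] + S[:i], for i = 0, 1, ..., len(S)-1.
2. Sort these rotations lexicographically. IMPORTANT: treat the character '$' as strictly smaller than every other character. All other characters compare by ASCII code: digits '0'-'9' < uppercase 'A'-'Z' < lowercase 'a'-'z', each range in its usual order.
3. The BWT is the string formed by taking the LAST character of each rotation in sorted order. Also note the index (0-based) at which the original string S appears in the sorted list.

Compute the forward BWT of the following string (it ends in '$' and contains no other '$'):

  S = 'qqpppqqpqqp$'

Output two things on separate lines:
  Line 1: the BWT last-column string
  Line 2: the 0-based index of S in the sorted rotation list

All 12 rotations (rotation i = S[i:]+S[:i]):
  rot[0] = qqpppqqpqqp$
  rot[1] = qpppqqpqqp$q
  rot[2] = pppqqpqqp$qq
  rot[3] = ppqqpqqp$qqp
  rot[4] = pqqpqqp$qqpp
  rot[5] = qqpqqp$qqppp
  rot[6] = qpqqp$qqpppq
  rot[7] = pqqp$qqpppqq
  rot[8] = qqp$qqpppqqp
  rot[9] = qp$qqpppqqpq
  rot[10] = p$qqpppqqpqq
  rot[11] = $qqpppqqpqqp
Sorted (with $ < everything):
  sorted[0] = $qqpppqqpqqp  (last char: 'p')
  sorted[1] = p$qqpppqqpqq  (last char: 'q')
  sorted[2] = pppqqpqqp$qq  (last char: 'q')
  sorted[3] = ppqqpqqp$qqp  (last char: 'p')
  sorted[4] = pqqp$qqpppqq  (last char: 'q')
  sorted[5] = pqqpqqp$qqpp  (last char: 'p')
  sorted[6] = qp$qqpppqqpq  (last char: 'q')
  sorted[7] = qpppqqpqqp$q  (last char: 'q')
  sorted[8] = qpqqp$qqpppq  (last char: 'q')
  sorted[9] = qqp$qqpppqqp  (last char: 'p')
  sorted[10] = qqpppqqpqqp$  (last char: '$')
  sorted[11] = qqpqqp$qqppp  (last char: 'p')
Last column: pqqpqpqqqp$p
Original string S is at sorted index 10

Answer: pqqpqpqqqp$p
10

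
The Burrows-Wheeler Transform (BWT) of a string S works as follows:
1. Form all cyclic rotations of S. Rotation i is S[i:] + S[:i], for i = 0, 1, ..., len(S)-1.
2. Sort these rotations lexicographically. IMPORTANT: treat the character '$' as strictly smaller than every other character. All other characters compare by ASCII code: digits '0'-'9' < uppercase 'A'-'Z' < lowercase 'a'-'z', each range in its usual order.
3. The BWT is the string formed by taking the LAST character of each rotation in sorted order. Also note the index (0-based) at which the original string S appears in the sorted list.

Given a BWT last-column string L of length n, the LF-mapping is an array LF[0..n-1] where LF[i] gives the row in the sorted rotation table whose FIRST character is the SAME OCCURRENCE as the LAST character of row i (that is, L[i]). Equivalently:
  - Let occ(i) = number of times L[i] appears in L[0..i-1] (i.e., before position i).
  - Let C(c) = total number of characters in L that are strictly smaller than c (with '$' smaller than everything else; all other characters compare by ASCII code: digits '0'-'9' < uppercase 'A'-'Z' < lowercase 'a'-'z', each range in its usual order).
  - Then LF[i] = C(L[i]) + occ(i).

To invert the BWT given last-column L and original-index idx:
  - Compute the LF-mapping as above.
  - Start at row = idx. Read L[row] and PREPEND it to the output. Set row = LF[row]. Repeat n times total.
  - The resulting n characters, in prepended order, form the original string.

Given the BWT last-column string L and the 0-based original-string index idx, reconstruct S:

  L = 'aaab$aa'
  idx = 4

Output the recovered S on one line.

LF mapping: 1 2 3 6 0 4 5
Walk LF starting at row 4, prepending L[row]:
  step 1: row=4, L[4]='$', prepend. Next row=LF[4]=0
  step 2: row=0, L[0]='a', prepend. Next row=LF[0]=1
  step 3: row=1, L[1]='a', prepend. Next row=LF[1]=2
  step 4: row=2, L[2]='a', prepend. Next row=LF[2]=3
  step 5: row=3, L[3]='b', prepend. Next row=LF[3]=6
  step 6: row=6, L[6]='a', prepend. Next row=LF[6]=5
  step 7: row=5, L[5]='a', prepend. Next row=LF[5]=4
Reversed output: aabaaa$

Answer: aabaaa$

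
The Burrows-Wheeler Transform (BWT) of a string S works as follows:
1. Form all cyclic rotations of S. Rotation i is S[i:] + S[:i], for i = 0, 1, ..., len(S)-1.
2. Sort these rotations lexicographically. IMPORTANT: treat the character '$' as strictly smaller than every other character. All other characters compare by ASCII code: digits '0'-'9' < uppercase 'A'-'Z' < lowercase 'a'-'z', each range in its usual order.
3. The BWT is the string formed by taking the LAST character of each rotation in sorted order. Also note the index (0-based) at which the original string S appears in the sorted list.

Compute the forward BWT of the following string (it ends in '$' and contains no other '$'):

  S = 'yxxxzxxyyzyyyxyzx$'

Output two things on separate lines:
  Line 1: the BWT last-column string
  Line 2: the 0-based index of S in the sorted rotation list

Answer: xzyzxxyx$yyzxxyyxy
8

Derivation:
All 18 rotations (rotation i = S[i:]+S[:i]):
  rot[0] = yxxxzxxyyzyyyxyzx$
  rot[1] = xxxzxxyyzyyyxyzx$y
  rot[2] = xxzxxyyzyyyxyzx$yx
  rot[3] = xzxxyyzyyyxyzx$yxx
  rot[4] = zxxyyzyyyxyzx$yxxx
  rot[5] = xxyyzyyyxyzx$yxxxz
  rot[6] = xyyzyyyxyzx$yxxxzx
  rot[7] = yyzyyyxyzx$yxxxzxx
  rot[8] = yzyyyxyzx$yxxxzxxy
  rot[9] = zyyyxyzx$yxxxzxxyy
  rot[10] = yyyxyzx$yxxxzxxyyz
  rot[11] = yyxyzx$yxxxzxxyyzy
  rot[12] = yxyzx$yxxxzxxyyzyy
  rot[13] = xyzx$yxxxzxxyyzyyy
  rot[14] = yzx$yxxxzxxyyzyyyx
  rot[15] = zx$yxxxzxxyyzyyyxy
  rot[16] = x$yxxxzxxyyzyyyxyz
  rot[17] = $yxxxzxxyyzyyyxyzx
Sorted (with $ < everything):
  sorted[0] = $yxxxzxxyyzyyyxyzx  (last char: 'x')
  sorted[1] = x$yxxxzxxyyzyyyxyz  (last char: 'z')
  sorted[2] = xxxzxxyyzyyyxyzx$y  (last char: 'y')
  sorted[3] = xxyyzyyyxyzx$yxxxz  (last char: 'z')
  sorted[4] = xxzxxyyzyyyxyzx$yx  (last char: 'x')
  sorted[5] = xyyzyyyxyzx$yxxxzx  (last char: 'x')
  sorted[6] = xyzx$yxxxzxxyyzyyy  (last char: 'y')
  sorted[7] = xzxxyyzyyyxyzx$yxx  (last char: 'x')
  sorted[8] = yxxxzxxyyzyyyxyzx$  (last char: '$')
  sorted[9] = yxyzx$yxxxzxxyyzyy  (last char: 'y')
  sorted[10] = yyxyzx$yxxxzxxyyzy  (last char: 'y')
  sorted[11] = yyyxyzx$yxxxzxxyyz  (last char: 'z')
  sorted[12] = yyzyyyxyzx$yxxxzxx  (last char: 'x')
  sorted[13] = yzx$yxxxzxxyyzyyyx  (last char: 'x')
  sorted[14] = yzyyyxyzx$yxxxzxxy  (last char: 'y')
  sorted[15] = zx$yxxxzxxyyzyyyxy  (last char: 'y')
  sorted[16] = zxxyyzyyyxyzx$yxxx  (last char: 'x')
  sorted[17] = zyyyxyzx$yxxxzxxyy  (last char: 'y')
Last column: xzyzxxyx$yyzxxyyxy
Original string S is at sorted index 8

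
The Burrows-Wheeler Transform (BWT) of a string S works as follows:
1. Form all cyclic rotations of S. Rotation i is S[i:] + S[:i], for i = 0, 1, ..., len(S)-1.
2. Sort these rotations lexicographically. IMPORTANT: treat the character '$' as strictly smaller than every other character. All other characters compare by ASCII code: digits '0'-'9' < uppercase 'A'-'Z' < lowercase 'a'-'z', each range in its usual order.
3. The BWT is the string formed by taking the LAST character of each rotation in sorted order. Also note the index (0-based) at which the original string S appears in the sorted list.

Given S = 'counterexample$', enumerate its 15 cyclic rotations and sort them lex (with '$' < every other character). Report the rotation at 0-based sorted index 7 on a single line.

Answer: mple$counterexa

Derivation:
All 15 rotations (rotation i = S[i:]+S[:i]):
  rot[0] = counterexample$
  rot[1] = ounterexample$c
  rot[2] = unterexample$co
  rot[3] = nterexample$cou
  rot[4] = terexample$coun
  rot[5] = erexample$count
  rot[6] = rexample$counte
  rot[7] = example$counter
  rot[8] = xample$countere
  rot[9] = ample$counterex
  rot[10] = mple$counterexa
  rot[11] = ple$counterexam
  rot[12] = le$counterexamp
  rot[13] = e$counterexampl
  rot[14] = $counterexample
Sorted (with $ < everything):
  sorted[0] = $counterexample
  sorted[1] = ample$counterex
  sorted[2] = counterexample$
  sorted[3] = e$counterexampl
  sorted[4] = erexample$count
  sorted[5] = example$counter
  sorted[6] = le$counterexamp
  sorted[7] = mple$counterexa
  sorted[8] = nterexample$cou
  sorted[9] = ounterexample$c
  sorted[10] = ple$counterexam
  sorted[11] = rexample$counte
  sorted[12] = terexample$coun
  sorted[13] = unterexample$co
  sorted[14] = xample$countere
sorted[7] = mple$counterexa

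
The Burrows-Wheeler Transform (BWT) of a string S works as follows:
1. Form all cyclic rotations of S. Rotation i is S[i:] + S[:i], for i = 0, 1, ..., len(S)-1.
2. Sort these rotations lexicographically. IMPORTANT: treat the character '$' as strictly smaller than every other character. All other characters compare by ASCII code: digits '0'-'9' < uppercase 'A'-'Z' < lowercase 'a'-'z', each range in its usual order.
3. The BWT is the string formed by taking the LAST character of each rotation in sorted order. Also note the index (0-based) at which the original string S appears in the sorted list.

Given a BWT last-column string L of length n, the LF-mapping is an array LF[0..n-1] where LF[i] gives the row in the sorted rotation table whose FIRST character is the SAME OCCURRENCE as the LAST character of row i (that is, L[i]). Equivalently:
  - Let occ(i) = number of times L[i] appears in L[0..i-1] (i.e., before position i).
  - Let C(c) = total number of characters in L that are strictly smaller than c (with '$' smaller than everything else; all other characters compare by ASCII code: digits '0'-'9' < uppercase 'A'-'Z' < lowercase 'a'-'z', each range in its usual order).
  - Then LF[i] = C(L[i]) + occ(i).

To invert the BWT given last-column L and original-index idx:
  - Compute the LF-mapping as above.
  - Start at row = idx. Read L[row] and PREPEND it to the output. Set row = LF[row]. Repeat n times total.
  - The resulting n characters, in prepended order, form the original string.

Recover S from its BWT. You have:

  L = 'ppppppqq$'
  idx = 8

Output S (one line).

Answer: qqpppppp$

Derivation:
LF mapping: 1 2 3 4 5 6 7 8 0
Walk LF starting at row 8, prepending L[row]:
  step 1: row=8, L[8]='$', prepend. Next row=LF[8]=0
  step 2: row=0, L[0]='p', prepend. Next row=LF[0]=1
  step 3: row=1, L[1]='p', prepend. Next row=LF[1]=2
  step 4: row=2, L[2]='p', prepend. Next row=LF[2]=3
  step 5: row=3, L[3]='p', prepend. Next row=LF[3]=4
  step 6: row=4, L[4]='p', prepend. Next row=LF[4]=5
  step 7: row=5, L[5]='p', prepend. Next row=LF[5]=6
  step 8: row=6, L[6]='q', prepend. Next row=LF[6]=7
  step 9: row=7, L[7]='q', prepend. Next row=LF[7]=8
Reversed output: qqpppppp$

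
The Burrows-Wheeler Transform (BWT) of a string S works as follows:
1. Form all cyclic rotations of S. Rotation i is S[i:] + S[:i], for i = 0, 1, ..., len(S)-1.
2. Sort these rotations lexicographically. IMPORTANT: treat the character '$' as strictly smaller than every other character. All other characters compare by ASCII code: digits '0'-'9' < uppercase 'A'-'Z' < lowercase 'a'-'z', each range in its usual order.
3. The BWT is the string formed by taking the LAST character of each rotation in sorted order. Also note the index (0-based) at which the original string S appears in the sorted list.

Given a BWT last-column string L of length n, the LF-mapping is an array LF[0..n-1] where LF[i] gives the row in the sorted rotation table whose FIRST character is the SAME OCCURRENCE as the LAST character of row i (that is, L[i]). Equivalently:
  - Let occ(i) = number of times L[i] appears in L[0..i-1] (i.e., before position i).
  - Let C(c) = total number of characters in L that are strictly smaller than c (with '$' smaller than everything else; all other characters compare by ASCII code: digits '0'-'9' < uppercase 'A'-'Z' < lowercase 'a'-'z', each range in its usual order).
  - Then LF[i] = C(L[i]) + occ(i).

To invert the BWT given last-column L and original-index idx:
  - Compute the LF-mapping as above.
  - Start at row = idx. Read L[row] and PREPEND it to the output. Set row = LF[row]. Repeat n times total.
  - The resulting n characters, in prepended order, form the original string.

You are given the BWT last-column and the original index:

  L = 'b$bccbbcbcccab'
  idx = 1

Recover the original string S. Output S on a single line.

Answer: accbcccbbbcbb$

Derivation:
LF mapping: 2 0 3 8 9 4 5 10 6 11 12 13 1 7
Walk LF starting at row 1, prepending L[row]:
  step 1: row=1, L[1]='$', prepend. Next row=LF[1]=0
  step 2: row=0, L[0]='b', prepend. Next row=LF[0]=2
  step 3: row=2, L[2]='b', prepend. Next row=LF[2]=3
  step 4: row=3, L[3]='c', prepend. Next row=LF[3]=8
  step 5: row=8, L[8]='b', prepend. Next row=LF[8]=6
  step 6: row=6, L[6]='b', prepend. Next row=LF[6]=5
  step 7: row=5, L[5]='b', prepend. Next row=LF[5]=4
  step 8: row=4, L[4]='c', prepend. Next row=LF[4]=9
  step 9: row=9, L[9]='c', prepend. Next row=LF[9]=11
  step 10: row=11, L[11]='c', prepend. Next row=LF[11]=13
  step 11: row=13, L[13]='b', prepend. Next row=LF[13]=7
  step 12: row=7, L[7]='c', prepend. Next row=LF[7]=10
  step 13: row=10, L[10]='c', prepend. Next row=LF[10]=12
  step 14: row=12, L[12]='a', prepend. Next row=LF[12]=1
Reversed output: accbcccbbbcbb$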